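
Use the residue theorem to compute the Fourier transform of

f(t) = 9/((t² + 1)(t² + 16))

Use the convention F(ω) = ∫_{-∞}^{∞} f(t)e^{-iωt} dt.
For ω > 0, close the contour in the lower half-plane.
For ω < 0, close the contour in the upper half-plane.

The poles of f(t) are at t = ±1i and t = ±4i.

Let g(z) = f(z)e^{-iωz}; for large |z| the factor e^{-iωz} decays in the lower half-plane when ω > 0 and in the upper half-plane when ω < 0.

Case ω > 0 (lower half-plane, clockwise contour ⇒ F(ω) = -2πi·ΣRes):
  Res_{z = - i} g(z) = \frac{3 i e^{- \omega}}{10}
  Res_{z = - 4 i} g(z) = - \frac{3 i e^{- 4 \omega}}{40}
  F(ω) = -2πi·ΣRes = \frac{3 \pi \left(4 e^{3 \omega} - 1\right) e^{- 4 \omega}}{20}

Case ω < 0 (upper half-plane, counterclockwise contour ⇒ F(ω) = +2πi·ΣRes):
  Res_{z = i} g(z) = - \frac{3 i e^{\omega}}{10}
  Res_{z = 4 i} g(z) = \frac{3 i e^{4 \omega}}{40}
  F(ω) = 2πi·ΣRes = \frac{3 \pi \left(4 - e^{3 \omega}\right) e^{\omega}}{20}

Both cases combine into a single formula in |ω|:

F(ω) = \frac{3 \pi \left(4 e^{3 \left|{\omega}\right|} - 1\right) e^{- 4 \left|{\omega}\right|}}{20}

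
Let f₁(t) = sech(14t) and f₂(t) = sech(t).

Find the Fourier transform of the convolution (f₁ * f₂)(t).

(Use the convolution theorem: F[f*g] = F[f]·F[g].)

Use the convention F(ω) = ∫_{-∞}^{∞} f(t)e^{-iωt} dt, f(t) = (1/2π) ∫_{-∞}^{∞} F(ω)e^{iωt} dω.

F[f₁*f₂](ω) = \frac{\pi^{2}}{14 \cosh{\left(\frac{\pi \omega}{28} \right)} \cosh{\left(\frac{\pi \omega}{2} \right)}}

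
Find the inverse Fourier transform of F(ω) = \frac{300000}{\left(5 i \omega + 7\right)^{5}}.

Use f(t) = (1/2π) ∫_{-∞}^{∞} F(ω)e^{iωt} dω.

f(t) = 4 t^{4} e^{- \frac{7 t}{5}} u\left(t\right)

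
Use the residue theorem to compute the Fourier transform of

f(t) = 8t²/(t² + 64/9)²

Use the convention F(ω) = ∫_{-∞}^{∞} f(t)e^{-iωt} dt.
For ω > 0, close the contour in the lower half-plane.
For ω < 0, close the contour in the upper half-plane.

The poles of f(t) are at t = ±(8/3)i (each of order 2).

Let g(z) = f(z)e^{-iωz}; for large |z| the factor e^{-iωz} decays in the lower half-plane when ω > 0 and in the upper half-plane when ω < 0.

Case ω > 0 (lower half-plane, clockwise contour ⇒ F(ω) = -2πi·ΣRes):
  Res_{z = - \frac{8 i}{3}} g(z) = \frac{i \left(3 - 8 \omega\right) e^{- \frac{8 \omega}{3}}}{4} (pole of order 2)
  F(ω) = -2πi·ΣRes = \frac{\pi \left(3 - 8 \omega\right) e^{- \frac{8 \omega}{3}}}{2}

Case ω < 0 (upper half-plane, counterclockwise contour ⇒ F(ω) = +2πi·ΣRes):
  Res_{z = \frac{8 i}{3}} g(z) = \frac{i \left(- 8 \omega - 3\right) e^{\frac{8 \omega}{3}}}{4} (pole of order 2)
  F(ω) = 2πi·ΣRes = \frac{\pi \left(8 \omega + 3\right) e^{\frac{8 \omega}{3}}}{2}

Both cases combine into a single formula in |ω|:

F(ω) = \frac{\pi \left(3 - 8 \left|{\omega}\right|\right) e^{- \frac{8 \left|{\omega}\right|}{3}}}{2}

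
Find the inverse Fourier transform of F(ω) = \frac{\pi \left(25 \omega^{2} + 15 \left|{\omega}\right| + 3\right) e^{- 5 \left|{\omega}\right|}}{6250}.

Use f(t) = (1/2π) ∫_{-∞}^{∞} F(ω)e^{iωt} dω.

f(t) = \frac{4}{\left(t^{2} + 25\right)^{3}}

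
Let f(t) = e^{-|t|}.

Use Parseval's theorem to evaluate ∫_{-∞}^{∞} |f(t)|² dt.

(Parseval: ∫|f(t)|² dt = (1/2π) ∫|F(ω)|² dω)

∫|f(t)|² dt = 1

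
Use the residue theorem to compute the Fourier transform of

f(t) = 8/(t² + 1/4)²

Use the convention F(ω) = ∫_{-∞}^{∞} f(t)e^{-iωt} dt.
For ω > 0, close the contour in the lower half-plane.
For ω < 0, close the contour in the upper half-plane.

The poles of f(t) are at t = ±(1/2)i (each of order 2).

Let g(z) = f(z)e^{-iωz}; for large |z| the factor e^{-iωz} decays in the lower half-plane when ω > 0 and in the upper half-plane when ω < 0.

Case ω > 0 (lower half-plane, clockwise contour ⇒ F(ω) = -2πi·ΣRes):
  Res_{z = - \frac{i}{2}} g(z) = 8 i \left(\omega + 2\right) e^{- \frac{\omega}{2}} (pole of order 2)
  F(ω) = -2πi·ΣRes = 16 \pi \left(\omega + 2\right) e^{- \frac{\omega}{2}}

Case ω < 0 (upper half-plane, counterclockwise contour ⇒ F(ω) = +2πi·ΣRes):
  Res_{z = \frac{i}{2}} g(z) = 8 i \left(\omega - 2\right) e^{\frac{\omega}{2}} (pole of order 2)
  F(ω) = 2πi·ΣRes = 16 \pi \left(2 - \omega\right) e^{\frac{\omega}{2}}

Both cases combine into a single formula in |ω|:

F(ω) = 16 \pi \left(\left|{\omega}\right| + 2\right) e^{- \frac{\left|{\omega}\right|}{2}}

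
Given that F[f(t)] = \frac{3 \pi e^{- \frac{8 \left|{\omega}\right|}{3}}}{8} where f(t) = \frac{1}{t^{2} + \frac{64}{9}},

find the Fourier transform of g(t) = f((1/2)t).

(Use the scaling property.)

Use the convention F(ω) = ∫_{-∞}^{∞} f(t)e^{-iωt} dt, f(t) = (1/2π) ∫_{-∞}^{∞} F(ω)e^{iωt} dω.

F[g](ω) = \frac{3 \pi e^{- \frac{16 \left|{\omega}\right|}{3}}}{4}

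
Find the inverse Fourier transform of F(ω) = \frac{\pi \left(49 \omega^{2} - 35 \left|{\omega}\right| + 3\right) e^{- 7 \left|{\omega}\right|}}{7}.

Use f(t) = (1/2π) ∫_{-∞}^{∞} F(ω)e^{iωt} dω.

f(t) = \frac{8 t^{4}}{\left(t^{2} + 49\right)^{3}}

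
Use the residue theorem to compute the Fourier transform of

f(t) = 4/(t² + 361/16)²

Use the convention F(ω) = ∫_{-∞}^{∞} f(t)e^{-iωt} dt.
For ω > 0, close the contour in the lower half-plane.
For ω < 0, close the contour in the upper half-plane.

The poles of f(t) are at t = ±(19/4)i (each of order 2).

Let g(z) = f(z)e^{-iωz}; for large |z| the factor e^{-iωz} decays in the lower half-plane when ω > 0 and in the upper half-plane when ω < 0.

Case ω > 0 (lower half-plane, clockwise contour ⇒ F(ω) = -2πi·ΣRes):
  Res_{z = - \frac{19 i}{4}} g(z) = \frac{16 i \left(19 \omega + 4\right) e^{- \frac{19 \omega}{4}}}{6859} (pole of order 2)
  F(ω) = -2πi·ΣRes = \frac{32 \pi \left(19 \omega + 4\right) e^{- \frac{19 \omega}{4}}}{6859}

Case ω < 0 (upper half-plane, counterclockwise contour ⇒ F(ω) = +2πi·ΣRes):
  Res_{z = \frac{19 i}{4}} g(z) = \frac{16 i \left(19 \omega - 4\right) e^{\frac{19 \omega}{4}}}{6859} (pole of order 2)
  F(ω) = 2πi·ΣRes = \frac{32 \pi \left(4 - 19 \omega\right) e^{\frac{19 \omega}{4}}}{6859}

Both cases combine into a single formula in |ω|:

F(ω) = \frac{32 \pi \left(19 \left|{\omega}\right| + 4\right) e^{- \frac{19 \left|{\omega}\right|}{4}}}{6859}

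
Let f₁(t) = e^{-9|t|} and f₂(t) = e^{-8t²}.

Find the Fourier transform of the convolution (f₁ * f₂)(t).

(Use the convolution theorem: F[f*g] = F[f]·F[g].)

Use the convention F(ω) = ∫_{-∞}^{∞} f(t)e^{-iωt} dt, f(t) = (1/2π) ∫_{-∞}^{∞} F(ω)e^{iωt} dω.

F[f₁*f₂](ω) = \frac{9 \sqrt{2} \sqrt{\pi} e^{- \frac{\omega^{2}}{32}}}{2 \left(\omega^{2} + 81\right)}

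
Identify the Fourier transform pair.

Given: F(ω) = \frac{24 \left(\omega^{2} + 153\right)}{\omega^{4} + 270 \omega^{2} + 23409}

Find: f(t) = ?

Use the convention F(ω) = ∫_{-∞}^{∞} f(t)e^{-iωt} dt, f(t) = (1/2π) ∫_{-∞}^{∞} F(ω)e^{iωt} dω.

f(t) = e^{- 12 \left|{t}\right|} \cos{\left(3 \left|{t}\right| \right)}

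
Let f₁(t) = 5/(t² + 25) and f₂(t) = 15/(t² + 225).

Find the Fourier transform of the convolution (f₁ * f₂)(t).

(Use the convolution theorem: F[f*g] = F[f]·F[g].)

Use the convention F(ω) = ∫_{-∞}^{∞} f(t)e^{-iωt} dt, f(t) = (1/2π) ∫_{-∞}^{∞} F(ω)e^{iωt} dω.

F[f₁*f₂](ω) = \pi^{2} e^{- 20 \left|{\omega}\right|}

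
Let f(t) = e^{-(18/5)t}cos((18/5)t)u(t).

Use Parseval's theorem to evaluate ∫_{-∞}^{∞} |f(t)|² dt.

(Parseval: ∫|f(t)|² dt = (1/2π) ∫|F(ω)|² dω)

∫|f(t)|² dt = \frac{5}{48}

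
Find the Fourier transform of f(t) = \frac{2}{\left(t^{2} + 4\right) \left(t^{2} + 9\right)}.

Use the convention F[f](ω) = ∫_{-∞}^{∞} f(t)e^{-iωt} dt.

F(ω) = \frac{\pi \left(3 e^{\left|{\omega}\right|} - 2\right) e^{- 3 \left|{\omega}\right|}}{15}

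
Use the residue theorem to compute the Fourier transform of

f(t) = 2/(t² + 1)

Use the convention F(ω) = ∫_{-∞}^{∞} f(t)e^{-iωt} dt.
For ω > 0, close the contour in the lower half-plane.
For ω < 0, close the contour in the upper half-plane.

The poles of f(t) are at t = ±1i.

Let g(z) = f(z)e^{-iωz}; for large |z| the factor e^{-iωz} decays in the lower half-plane when ω > 0 and in the upper half-plane when ω < 0.

Case ω > 0 (lower half-plane, clockwise contour ⇒ F(ω) = -2πi·ΣRes):
  Res_{z = - i} g(z) = i e^{- \omega}
  F(ω) = -2πi·ΣRes = 2 \pi e^{- \omega}

Case ω < 0 (upper half-plane, counterclockwise contour ⇒ F(ω) = +2πi·ΣRes):
  Res_{z = i} g(z) = - i e^{\omega}
  F(ω) = 2πi·ΣRes = 2 \pi e^{\omega}

Both cases combine into a single formula in |ω|:

F(ω) = 2 \pi e^{- \left|{\omega}\right|}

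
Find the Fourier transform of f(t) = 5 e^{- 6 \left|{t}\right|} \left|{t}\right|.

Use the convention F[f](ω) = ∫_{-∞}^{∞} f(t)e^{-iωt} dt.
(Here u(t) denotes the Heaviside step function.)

F(ω) = \frac{10 \left(36 - \omega^{2}\right)}{\left(\omega^{2} + 36\right)^{2}}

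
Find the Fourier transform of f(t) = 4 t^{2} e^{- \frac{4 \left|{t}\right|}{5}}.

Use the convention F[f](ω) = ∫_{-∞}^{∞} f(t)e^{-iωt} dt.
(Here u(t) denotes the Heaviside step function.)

F(ω) = \frac{8000 \left(16 - 75 \omega^{2}\right)}{\left(25 \omega^{2} + 16\right)^{3}}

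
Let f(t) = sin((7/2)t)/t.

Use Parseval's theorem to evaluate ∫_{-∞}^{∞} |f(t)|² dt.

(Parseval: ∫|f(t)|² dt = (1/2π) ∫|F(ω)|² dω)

∫|f(t)|² dt = \frac{7 \pi}{2}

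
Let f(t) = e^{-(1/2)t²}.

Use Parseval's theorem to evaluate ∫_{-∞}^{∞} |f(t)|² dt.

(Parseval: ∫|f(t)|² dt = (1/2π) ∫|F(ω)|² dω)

∫|f(t)|² dt = \sqrt{\pi}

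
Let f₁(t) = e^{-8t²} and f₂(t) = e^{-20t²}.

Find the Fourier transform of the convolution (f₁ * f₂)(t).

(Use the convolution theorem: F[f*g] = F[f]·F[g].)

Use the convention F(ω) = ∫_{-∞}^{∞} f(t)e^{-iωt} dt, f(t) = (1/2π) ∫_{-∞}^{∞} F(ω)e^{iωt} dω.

F[f₁*f₂](ω) = \frac{\sqrt{10} \pi e^{- \frac{7 \omega^{2}}{160}}}{40}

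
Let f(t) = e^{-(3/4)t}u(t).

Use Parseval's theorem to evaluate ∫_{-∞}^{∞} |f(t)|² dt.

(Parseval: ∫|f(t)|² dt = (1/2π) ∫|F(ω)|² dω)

∫|f(t)|² dt = \frac{2}{3}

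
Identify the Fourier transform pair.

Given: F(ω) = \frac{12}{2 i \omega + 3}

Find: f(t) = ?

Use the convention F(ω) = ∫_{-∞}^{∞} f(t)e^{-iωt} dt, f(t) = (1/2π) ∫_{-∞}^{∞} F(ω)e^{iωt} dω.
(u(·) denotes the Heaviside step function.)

f(t) = 6 e^{- \frac{3 t}{2}} u\left(t\right)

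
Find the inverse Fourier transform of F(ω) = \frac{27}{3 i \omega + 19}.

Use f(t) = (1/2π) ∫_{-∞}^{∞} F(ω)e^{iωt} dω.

f(t) = 9 e^{- \frac{19 t}{3}} u\left(t\right)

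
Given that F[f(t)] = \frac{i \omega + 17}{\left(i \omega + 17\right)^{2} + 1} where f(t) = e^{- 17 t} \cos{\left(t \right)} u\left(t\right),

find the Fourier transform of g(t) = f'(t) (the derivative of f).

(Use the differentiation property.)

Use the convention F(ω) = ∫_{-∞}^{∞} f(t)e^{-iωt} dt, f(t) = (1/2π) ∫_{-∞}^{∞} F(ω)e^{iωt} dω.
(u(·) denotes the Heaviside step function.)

F[g](ω) = \frac{i \omega \left(i \omega + 17\right)}{\left(i \omega + 17\right)^{2} + 1}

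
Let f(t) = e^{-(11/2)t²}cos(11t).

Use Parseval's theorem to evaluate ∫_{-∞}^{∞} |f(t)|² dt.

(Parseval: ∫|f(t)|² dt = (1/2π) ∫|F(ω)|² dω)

∫|f(t)|² dt = \frac{\sqrt{11} \sqrt{\pi} \left(1 + e^{11}\right)}{22 e^{11}}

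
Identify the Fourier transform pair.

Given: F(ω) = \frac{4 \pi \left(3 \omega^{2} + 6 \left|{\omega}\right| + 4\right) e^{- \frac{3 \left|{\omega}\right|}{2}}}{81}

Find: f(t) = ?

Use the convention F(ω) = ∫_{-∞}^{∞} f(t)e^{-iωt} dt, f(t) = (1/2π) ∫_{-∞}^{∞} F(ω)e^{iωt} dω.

f(t) = \frac{4}{\left(t^{2} + \frac{9}{4}\right)^{3}}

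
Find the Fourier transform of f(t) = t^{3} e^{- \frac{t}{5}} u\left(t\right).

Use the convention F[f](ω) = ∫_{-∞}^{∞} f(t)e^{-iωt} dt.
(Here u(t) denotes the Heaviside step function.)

F(ω) = \frac{3750}{\left(5 i \omega + 1\right)^{4}}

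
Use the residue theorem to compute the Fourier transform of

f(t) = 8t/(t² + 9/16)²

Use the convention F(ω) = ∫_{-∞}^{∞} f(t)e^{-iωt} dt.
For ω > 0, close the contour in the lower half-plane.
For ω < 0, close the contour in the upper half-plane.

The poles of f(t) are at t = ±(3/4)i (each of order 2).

Let g(z) = f(z)e^{-iωz}; for large |z| the factor e^{-iωz} decays in the lower half-plane when ω > 0 and in the upper half-plane when ω < 0.

Case ω > 0 (lower half-plane, clockwise contour ⇒ F(ω) = -2πi·ΣRes):
  Res_{z = - \frac{3 i}{4}} g(z) = \frac{8 \omega e^{- \frac{3 \omega}{4}}}{3} (pole of order 2)
  F(ω) = -2πi·ΣRes = - \frac{16 i \pi \omega e^{- \frac{3 \omega}{4}}}{3}

Case ω < 0 (upper half-plane, counterclockwise contour ⇒ F(ω) = +2πi·ΣRes):
  Res_{z = \frac{3 i}{4}} g(z) = - \frac{8 \omega e^{\frac{3 \omega}{4}}}{3} (pole of order 2)
  F(ω) = 2πi·ΣRes = - \frac{16 i \pi \omega e^{\frac{3 \omega}{4}}}{3}

Both cases combine into a single formula in |ω|:

F(ω) = - \frac{16 i \pi \omega e^{- \frac{3 \left|{\omega}\right|}{4}}}{3}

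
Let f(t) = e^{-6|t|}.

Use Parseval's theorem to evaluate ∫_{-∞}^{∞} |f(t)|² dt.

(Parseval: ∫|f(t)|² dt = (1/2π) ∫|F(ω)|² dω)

∫|f(t)|² dt = \frac{1}{6}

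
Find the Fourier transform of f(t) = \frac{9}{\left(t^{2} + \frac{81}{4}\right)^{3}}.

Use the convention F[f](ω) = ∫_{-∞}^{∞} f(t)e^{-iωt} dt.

F(ω) = \frac{\pi \left(27 \omega^{2} + 18 \left|{\omega}\right| + 4\right) e^{- \frac{9 \left|{\omega}\right|}{2}}}{2187}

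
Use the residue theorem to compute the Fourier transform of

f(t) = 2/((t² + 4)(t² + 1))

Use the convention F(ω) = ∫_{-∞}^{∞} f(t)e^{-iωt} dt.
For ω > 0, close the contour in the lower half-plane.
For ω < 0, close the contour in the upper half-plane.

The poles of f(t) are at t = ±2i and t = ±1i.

Let g(z) = f(z)e^{-iωz}; for large |z| the factor e^{-iωz} decays in the lower half-plane when ω > 0 and in the upper half-plane when ω < 0.

Case ω > 0 (lower half-plane, clockwise contour ⇒ F(ω) = -2πi·ΣRes):
  Res_{z = - 2 i} g(z) = - \frac{i e^{- 2 \omega}}{6}
  Res_{z = - i} g(z) = \frac{i e^{- \omega}}{3}
  F(ω) = -2πi·ΣRes = \frac{\pi \left(2 e^{\omega} - 1\right) e^{- 2 \omega}}{3}

Case ω < 0 (upper half-plane, counterclockwise contour ⇒ F(ω) = +2πi·ΣRes):
  Res_{z = 2 i} g(z) = \frac{i e^{2 \omega}}{6}
  Res_{z = i} g(z) = - \frac{i e^{\omega}}{3}
  F(ω) = 2πi·ΣRes = \frac{\pi \left(2 - e^{\omega}\right) e^{\omega}}{3}

Both cases combine into a single formula in |ω|:

F(ω) = \frac{\pi \left(2 e^{\left|{\omega}\right|} - 1\right) e^{- 2 \left|{\omega}\right|}}{3}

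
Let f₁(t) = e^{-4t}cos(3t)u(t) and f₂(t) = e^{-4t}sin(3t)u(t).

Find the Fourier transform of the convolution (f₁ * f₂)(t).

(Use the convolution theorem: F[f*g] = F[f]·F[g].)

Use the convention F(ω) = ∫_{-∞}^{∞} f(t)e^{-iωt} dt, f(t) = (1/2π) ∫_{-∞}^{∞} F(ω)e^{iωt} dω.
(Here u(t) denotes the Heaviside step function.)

F[f₁*f₂](ω) = \frac{3 \left(i \omega + 4\right)}{\left(\left(i \omega + 4\right)^{2} + 9\right)^{2}}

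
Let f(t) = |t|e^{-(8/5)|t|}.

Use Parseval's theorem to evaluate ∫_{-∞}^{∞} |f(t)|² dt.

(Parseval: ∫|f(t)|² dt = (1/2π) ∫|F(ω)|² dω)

∫|f(t)|² dt = \frac{125}{1024}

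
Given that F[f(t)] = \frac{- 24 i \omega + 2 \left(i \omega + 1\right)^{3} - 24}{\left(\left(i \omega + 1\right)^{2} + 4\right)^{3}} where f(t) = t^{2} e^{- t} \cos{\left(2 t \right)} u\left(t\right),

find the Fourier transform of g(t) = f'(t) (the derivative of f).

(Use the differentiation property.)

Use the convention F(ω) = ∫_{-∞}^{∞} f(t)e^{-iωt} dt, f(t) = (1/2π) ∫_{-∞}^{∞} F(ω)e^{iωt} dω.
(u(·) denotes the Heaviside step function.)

F[g](ω) = - \frac{2 i \omega \left(12 i \omega - \left(i \omega + 1\right)^{3} + 12\right)}{\left(\left(i \omega + 1\right)^{2} + 4\right)^{3}}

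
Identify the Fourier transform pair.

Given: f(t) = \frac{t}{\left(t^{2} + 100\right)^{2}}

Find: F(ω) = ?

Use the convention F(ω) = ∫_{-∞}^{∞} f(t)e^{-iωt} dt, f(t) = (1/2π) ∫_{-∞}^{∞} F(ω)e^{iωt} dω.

F(ω) = - \frac{i \pi \omega e^{- 10 \left|{\omega}\right|}}{20}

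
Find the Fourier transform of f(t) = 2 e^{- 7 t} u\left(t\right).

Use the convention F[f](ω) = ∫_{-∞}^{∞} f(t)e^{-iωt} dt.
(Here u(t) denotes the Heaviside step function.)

F(ω) = \frac{2}{i \omega + 7}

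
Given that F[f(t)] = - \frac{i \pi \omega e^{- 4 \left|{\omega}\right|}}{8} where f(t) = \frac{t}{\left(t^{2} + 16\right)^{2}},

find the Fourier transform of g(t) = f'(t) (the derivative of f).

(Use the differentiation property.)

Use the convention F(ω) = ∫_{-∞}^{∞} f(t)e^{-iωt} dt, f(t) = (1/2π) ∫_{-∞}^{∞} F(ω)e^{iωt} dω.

F[g](ω) = \frac{\pi \omega^{2} e^{- 4 \left|{\omega}\right|}}{8}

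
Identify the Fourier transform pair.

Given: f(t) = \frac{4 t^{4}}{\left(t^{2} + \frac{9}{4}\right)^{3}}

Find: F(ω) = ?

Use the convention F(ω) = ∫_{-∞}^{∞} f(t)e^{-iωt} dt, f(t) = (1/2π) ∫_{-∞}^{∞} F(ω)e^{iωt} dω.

F(ω) = \frac{\pi \left(3 \omega^{2} - 10 \left|{\omega}\right| + 4\right) e^{- \frac{3 \left|{\omega}\right|}{2}}}{4}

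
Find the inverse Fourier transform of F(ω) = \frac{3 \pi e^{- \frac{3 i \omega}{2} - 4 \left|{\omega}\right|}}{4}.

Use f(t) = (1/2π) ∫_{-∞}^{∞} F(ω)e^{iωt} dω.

f(t) = \frac{3}{\left(t - \frac{3}{2}\right)^{2} + 16}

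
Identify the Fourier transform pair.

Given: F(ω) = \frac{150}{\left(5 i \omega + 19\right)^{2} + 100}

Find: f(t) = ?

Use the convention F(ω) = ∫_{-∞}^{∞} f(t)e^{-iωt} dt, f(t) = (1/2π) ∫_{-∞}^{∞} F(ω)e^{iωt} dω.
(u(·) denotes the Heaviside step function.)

f(t) = 3 e^{- \frac{19 t}{5}} \sin{\left(2 t \right)} u\left(t\right)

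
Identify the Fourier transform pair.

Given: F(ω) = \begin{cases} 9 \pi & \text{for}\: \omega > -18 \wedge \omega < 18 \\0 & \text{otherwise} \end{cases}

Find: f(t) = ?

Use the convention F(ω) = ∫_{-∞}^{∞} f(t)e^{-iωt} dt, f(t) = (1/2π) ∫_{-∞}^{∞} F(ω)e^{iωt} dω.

f(t) = \frac{9 \sin{\left(18 t \right)}}{t}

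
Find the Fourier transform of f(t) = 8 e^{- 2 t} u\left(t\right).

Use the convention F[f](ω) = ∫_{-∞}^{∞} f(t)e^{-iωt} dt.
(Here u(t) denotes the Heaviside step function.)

F(ω) = \frac{8}{i \omega + 2}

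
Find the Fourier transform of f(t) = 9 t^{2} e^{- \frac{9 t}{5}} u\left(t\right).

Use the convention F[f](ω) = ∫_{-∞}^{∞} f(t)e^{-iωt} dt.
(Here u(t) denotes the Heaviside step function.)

F(ω) = \frac{2250}{\left(5 i \omega + 9\right)^{3}}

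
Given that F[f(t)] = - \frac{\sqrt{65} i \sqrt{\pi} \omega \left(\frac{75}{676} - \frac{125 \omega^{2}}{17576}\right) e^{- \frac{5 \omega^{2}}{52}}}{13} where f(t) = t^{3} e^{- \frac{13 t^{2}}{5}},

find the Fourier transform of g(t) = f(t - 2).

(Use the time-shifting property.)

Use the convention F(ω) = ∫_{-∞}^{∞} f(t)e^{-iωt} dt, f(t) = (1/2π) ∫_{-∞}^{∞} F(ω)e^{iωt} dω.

F[g](ω) = \frac{25 \sqrt{65} i \sqrt{\pi} \omega \left(5 \omega^{2} - 78\right) e^{- \frac{\omega \left(5 \omega + 104 i\right)}{52}}}{228488}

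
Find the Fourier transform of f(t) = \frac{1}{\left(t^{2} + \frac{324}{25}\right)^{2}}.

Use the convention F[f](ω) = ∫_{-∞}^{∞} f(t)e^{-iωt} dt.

F(ω) = \frac{25 \pi \left(18 \left|{\omega}\right| + 5\right) e^{- \frac{18 \left|{\omega}\right|}{5}}}{11664}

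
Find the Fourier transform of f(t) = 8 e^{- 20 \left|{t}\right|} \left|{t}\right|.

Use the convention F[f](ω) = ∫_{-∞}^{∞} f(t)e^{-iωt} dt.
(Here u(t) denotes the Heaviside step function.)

F(ω) = \frac{16 \left(400 - \omega^{2}\right)}{\left(\omega^{2} + 400\right)^{2}}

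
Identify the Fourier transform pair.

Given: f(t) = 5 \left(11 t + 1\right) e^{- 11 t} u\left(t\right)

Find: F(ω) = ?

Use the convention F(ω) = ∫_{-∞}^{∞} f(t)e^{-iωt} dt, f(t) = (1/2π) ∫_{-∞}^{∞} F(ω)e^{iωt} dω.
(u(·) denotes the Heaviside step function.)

F(ω) = \frac{5 \left(- i \omega - 22\right)}{\omega^{2} - 22 i \omega - 121}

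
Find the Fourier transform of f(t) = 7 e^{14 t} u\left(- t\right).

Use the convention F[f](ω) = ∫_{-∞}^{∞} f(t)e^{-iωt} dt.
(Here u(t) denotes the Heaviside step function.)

F(ω) = - \frac{7}{i \omega - 14}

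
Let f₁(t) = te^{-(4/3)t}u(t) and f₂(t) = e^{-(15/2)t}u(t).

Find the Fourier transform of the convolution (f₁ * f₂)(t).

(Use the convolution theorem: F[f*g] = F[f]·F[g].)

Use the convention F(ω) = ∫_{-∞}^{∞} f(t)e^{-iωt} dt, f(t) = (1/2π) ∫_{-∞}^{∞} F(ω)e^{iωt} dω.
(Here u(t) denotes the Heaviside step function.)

F[f₁*f₂](ω) = \frac{18}{\left(2 i \omega + 15\right) \left(3 i \omega + 4\right)^{2}}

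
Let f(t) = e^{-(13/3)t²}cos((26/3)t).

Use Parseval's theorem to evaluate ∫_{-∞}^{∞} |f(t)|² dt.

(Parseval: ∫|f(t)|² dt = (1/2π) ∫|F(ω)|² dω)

∫|f(t)|² dt = \frac{\sqrt{78} \sqrt{\pi} \left(1 + e^{\frac{26}{3}}\right)}{52 e^{\frac{26}{3}}}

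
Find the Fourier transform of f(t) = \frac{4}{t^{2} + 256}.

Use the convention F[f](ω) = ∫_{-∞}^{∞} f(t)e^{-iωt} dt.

F(ω) = \frac{\pi e^{- 16 \left|{\omega}\right|}}{4}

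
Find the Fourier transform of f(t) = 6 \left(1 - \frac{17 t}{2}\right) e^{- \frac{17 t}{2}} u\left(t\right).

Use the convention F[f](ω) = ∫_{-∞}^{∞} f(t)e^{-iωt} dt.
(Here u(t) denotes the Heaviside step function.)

F(ω) = \frac{24 i \omega}{- 4 \omega^{2} + 68 i \omega + 289}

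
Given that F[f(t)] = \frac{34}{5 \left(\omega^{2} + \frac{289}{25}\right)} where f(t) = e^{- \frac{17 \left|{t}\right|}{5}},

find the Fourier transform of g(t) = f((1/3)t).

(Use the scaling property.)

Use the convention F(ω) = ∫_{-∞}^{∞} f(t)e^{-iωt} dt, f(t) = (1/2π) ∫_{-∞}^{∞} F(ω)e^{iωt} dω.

F[g](ω) = \frac{510}{225 \omega^{2} + 289}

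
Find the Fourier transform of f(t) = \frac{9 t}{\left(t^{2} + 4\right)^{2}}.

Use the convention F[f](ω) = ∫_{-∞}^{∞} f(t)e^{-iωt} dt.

F(ω) = - \frac{9 i \pi \omega e^{- 2 \left|{\omega}\right|}}{4}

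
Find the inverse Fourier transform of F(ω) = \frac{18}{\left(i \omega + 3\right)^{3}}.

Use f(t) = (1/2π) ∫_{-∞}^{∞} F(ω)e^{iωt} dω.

f(t) = 9 t^{2} e^{- 3 t} u\left(t\right)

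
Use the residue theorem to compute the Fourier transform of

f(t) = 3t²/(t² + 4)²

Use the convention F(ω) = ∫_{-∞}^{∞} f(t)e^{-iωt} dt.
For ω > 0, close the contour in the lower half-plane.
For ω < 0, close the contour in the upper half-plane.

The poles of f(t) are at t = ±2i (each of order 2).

Let g(z) = f(z)e^{-iωz}; for large |z| the factor e^{-iωz} decays in the lower half-plane when ω > 0 and in the upper half-plane when ω < 0.

Case ω > 0 (lower half-plane, clockwise contour ⇒ F(ω) = -2πi·ΣRes):
  Res_{z = - 2 i} g(z) = \frac{3 i \left(1 - 2 \omega\right) e^{- 2 \omega}}{8} (pole of order 2)
  F(ω) = -2πi·ΣRes = \frac{3 \pi \left(1 - 2 \omega\right) e^{- 2 \omega}}{4}

Case ω < 0 (upper half-plane, counterclockwise contour ⇒ F(ω) = +2πi·ΣRes):
  Res_{z = 2 i} g(z) = \frac{3 i \left(- 2 \omega - 1\right) e^{2 \omega}}{8} (pole of order 2)
  F(ω) = 2πi·ΣRes = \frac{3 \pi \left(2 \omega + 1\right) e^{2 \omega}}{4}

Both cases combine into a single formula in |ω|:

F(ω) = \frac{3 \pi \left(1 - 2 \left|{\omega}\right|\right) e^{- 2 \left|{\omega}\right|}}{4}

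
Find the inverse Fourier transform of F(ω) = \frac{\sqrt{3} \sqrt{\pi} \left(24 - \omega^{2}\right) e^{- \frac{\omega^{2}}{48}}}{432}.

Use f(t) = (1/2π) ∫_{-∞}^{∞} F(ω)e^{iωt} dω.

f(t) = 8 t^{2} e^{- 12 t^{2}}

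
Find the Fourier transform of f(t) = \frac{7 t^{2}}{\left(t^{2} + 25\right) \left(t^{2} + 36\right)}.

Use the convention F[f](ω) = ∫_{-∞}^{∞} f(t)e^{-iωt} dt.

F(ω) = \frac{7 \pi \left(6 - 5 e^{\left|{\omega}\right|}\right) e^{- 6 \left|{\omega}\right|}}{11}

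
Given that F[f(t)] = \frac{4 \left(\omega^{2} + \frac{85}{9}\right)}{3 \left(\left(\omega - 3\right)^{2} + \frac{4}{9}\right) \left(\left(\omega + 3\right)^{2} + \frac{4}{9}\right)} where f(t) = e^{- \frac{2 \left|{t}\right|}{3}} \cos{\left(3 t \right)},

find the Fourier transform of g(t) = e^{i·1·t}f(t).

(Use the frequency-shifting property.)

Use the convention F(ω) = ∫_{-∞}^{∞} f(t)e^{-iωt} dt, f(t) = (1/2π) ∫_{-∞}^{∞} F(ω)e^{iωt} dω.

F[g](ω) = \frac{12 \left(9 \left(\omega - 1\right)^{2} + 85\right)}{\left(9 \left(\omega - 4\right)^{2} + 4\right) \left(9 \left(\omega + 2\right)^{2} + 4\right)}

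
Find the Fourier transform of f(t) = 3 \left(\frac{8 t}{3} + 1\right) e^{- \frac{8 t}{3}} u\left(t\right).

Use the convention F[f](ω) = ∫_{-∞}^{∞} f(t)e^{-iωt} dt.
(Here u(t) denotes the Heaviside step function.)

F(ω) = \frac{9 \left(- 3 i \omega - 16\right)}{9 \omega^{2} - 48 i \omega - 64}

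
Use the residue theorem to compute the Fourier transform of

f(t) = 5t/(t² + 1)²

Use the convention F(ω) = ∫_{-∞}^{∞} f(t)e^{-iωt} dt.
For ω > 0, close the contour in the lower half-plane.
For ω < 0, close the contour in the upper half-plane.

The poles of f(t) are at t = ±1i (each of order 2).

Let g(z) = f(z)e^{-iωz}; for large |z| the factor e^{-iωz} decays in the lower half-plane when ω > 0 and in the upper half-plane when ω < 0.

Case ω > 0 (lower half-plane, clockwise contour ⇒ F(ω) = -2πi·ΣRes):
  Res_{z = - i} g(z) = \frac{5 \omega e^{- \omega}}{4} (pole of order 2)
  F(ω) = -2πi·ΣRes = - \frac{5 i \pi \omega e^{- \omega}}{2}

Case ω < 0 (upper half-plane, counterclockwise contour ⇒ F(ω) = +2πi·ΣRes):
  Res_{z = i} g(z) = - \frac{5 \omega e^{\omega}}{4} (pole of order 2)
  F(ω) = 2πi·ΣRes = - \frac{5 i \pi \omega e^{\omega}}{2}

Both cases combine into a single formula in |ω|:

F(ω) = - \frac{5 i \pi \omega e^{- \left|{\omega}\right|}}{2}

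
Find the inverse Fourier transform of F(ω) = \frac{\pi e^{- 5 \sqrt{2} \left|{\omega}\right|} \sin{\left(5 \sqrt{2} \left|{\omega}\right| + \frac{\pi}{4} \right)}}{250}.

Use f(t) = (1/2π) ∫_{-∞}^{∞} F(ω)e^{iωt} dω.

f(t) = \frac{4}{t^{4} + 10000}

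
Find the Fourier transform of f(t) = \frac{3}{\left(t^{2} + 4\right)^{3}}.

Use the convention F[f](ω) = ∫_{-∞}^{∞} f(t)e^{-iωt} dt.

F(ω) = \frac{3 \pi \left(4 \omega^{2} + 6 \left|{\omega}\right| + 3\right) e^{- 2 \left|{\omega}\right|}}{256}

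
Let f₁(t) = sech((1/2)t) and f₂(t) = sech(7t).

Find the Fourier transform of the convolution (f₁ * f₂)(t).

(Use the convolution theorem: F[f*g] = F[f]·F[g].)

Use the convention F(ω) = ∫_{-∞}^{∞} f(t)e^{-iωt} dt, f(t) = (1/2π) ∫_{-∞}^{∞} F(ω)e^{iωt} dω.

F[f₁*f₂](ω) = \frac{2 \pi^{2}}{7 \cosh{\left(\frac{\pi \omega}{14} \right)} \cosh{\left(\pi \omega \right)}}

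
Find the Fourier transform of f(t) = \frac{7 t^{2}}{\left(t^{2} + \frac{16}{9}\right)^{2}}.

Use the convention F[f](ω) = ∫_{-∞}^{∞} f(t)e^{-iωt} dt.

F(ω) = \frac{7 \pi \left(3 - 4 \left|{\omega}\right|\right) e^{- \frac{4 \left|{\omega}\right|}{3}}}{8}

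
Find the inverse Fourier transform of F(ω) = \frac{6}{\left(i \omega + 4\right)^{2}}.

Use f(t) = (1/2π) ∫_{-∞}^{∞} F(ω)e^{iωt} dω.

f(t) = 6 t e^{- 4 t} u\left(t\right)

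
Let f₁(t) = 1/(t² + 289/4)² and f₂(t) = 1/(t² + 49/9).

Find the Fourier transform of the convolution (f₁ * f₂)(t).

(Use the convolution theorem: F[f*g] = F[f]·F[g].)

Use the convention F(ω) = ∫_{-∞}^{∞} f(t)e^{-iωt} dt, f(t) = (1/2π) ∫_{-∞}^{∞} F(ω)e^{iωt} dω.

F[f₁*f₂](ω) = \frac{6 \pi^{2} \left(17 \left|{\omega}\right| + 2\right) e^{- \frac{65 \left|{\omega}\right|}{6}}}{34391}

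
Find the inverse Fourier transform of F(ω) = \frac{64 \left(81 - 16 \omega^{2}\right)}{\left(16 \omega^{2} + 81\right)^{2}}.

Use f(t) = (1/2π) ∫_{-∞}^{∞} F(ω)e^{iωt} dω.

f(t) = 2 e^{- \frac{9 \left|{t}\right|}{4}} \left|{t}\right|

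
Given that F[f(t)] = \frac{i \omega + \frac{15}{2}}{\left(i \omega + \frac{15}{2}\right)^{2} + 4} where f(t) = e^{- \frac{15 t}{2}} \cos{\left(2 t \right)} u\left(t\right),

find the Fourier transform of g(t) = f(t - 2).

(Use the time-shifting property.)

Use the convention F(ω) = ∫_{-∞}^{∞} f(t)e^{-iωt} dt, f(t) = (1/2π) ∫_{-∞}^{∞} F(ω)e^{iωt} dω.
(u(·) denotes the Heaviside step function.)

F[g](ω) = \frac{2 \left(2 i \omega + 15\right) e^{- 2 i \omega}}{\left(2 i \omega + 15\right)^{2} + 16}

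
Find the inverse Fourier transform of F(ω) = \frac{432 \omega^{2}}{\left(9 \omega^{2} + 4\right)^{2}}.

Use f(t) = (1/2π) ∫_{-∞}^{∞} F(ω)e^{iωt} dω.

f(t) = 2 \left(1 - \frac{2 \left|{t}\right|}{3}\right) e^{- \frac{2 \left|{t}\right|}{3}}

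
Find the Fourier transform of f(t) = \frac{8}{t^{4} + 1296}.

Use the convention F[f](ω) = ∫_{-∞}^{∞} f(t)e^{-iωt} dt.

F(ω) = \frac{\pi e^{- 3 \sqrt{2} \left|{\omega}\right|} \sin{\left(3 \sqrt{2} \left|{\omega}\right| + \frac{\pi}{4} \right)}}{27}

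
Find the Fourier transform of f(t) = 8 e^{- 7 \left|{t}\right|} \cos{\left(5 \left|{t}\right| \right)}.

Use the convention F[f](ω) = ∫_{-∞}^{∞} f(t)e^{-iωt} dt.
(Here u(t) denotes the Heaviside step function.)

F(ω) = \frac{112 \left(\omega^{2} + 74\right)}{\omega^{4} + 48 \omega^{2} + 5476}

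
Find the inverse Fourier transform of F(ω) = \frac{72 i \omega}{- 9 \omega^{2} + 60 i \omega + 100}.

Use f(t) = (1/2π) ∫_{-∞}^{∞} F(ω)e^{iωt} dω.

f(t) = 8 \left(1 - \frac{10 t}{3}\right) e^{- \frac{10 t}{3}} u\left(t\right)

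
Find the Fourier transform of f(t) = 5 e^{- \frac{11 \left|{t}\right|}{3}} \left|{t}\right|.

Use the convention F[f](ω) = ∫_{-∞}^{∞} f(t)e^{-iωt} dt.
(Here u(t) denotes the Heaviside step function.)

F(ω) = \frac{90 \left(121 - 9 \omega^{2}\right)}{\left(9 \omega^{2} + 121\right)^{2}}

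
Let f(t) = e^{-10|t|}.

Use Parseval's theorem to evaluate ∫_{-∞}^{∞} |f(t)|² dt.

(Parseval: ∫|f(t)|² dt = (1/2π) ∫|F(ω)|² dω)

∫|f(t)|² dt = \frac{1}{10}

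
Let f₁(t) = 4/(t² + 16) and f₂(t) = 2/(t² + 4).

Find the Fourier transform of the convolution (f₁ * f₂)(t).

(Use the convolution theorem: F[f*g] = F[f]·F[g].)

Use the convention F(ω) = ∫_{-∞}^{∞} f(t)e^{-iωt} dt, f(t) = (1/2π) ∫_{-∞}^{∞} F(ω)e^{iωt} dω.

F[f₁*f₂](ω) = \pi^{2} e^{- 6 \left|{\omega}\right|}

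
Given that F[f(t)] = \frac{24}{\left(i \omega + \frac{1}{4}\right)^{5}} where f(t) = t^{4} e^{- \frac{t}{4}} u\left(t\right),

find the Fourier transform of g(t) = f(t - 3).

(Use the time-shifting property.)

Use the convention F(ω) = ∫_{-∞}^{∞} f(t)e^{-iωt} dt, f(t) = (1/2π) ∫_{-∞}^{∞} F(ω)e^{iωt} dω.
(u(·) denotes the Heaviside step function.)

F[g](ω) = \frac{24576 e^{- 3 i \omega}}{\left(4 i \omega + 1\right)^{5}}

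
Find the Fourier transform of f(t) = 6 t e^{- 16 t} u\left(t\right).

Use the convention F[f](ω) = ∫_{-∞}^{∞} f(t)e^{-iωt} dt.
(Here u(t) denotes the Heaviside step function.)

F(ω) = \frac{6}{\left(i \omega + 16\right)^{2}}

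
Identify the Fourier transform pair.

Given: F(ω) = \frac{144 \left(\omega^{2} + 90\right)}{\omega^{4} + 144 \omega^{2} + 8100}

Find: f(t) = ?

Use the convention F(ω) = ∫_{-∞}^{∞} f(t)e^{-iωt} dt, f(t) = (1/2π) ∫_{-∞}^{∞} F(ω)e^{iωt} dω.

f(t) = 8 e^{- 9 \left|{t}\right|} \cos{\left(3 \left|{t}\right| \right)}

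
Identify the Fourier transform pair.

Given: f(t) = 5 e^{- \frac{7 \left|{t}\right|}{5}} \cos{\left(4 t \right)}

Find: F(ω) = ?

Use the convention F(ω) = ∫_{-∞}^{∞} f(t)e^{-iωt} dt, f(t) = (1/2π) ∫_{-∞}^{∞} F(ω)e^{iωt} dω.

F(ω) = \frac{350 \left(25 \omega^{2} + 449\right)}{625 \omega^{4} - 17550 \omega^{2} + 201601}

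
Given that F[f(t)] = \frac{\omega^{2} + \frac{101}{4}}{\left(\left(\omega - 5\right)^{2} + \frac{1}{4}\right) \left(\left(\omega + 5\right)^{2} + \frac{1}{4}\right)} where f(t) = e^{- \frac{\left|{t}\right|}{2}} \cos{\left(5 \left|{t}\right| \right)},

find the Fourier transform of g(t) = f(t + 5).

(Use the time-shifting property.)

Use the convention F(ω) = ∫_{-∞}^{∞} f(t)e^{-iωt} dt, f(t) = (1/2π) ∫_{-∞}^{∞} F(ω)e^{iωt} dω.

F[g](ω) = \frac{\left(16 \omega^{2} + 404\right) e^{5 i \omega}}{16 \omega^{4} - 792 \omega^{2} + 10201}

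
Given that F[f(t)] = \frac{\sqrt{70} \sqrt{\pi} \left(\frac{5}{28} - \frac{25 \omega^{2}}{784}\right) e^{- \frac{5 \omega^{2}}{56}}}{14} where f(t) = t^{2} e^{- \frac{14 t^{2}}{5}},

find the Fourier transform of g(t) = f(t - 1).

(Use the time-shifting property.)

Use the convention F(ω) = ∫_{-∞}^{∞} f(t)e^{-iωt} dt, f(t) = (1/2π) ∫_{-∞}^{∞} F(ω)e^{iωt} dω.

F[g](ω) = \frac{5 \sqrt{70} \sqrt{\pi} \left(28 - 5 \omega^{2}\right) e^{- \omega \left(\frac{5 \omega}{56} + i\right)}}{10976}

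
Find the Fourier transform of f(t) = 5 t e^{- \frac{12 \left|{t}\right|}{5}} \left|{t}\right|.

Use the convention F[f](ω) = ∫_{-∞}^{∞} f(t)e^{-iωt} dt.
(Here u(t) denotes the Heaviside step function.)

F(ω) = \frac{12500 i \omega \left(25 \omega^{2} - 432\right)}{\left(25 \omega^{2} + 144\right)^{3}}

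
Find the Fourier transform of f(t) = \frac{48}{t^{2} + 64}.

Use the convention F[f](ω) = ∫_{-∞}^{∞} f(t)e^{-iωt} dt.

F(ω) = 6 \pi e^{- 8 \left|{\omega}\right|}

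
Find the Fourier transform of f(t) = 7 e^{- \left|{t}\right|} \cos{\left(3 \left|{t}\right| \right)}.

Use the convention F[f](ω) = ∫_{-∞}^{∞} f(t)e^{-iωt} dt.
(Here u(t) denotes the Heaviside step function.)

F(ω) = \frac{14 \left(\omega^{2} + 10\right)}{\omega^{4} - 16 \omega^{2} + 100}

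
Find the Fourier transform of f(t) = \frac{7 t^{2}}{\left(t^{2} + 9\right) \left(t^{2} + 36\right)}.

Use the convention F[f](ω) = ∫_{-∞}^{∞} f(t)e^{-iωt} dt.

F(ω) = \frac{7 \pi \left(2 - e^{3 \left|{\omega}\right|}\right) e^{- 6 \left|{\omega}\right|}}{9}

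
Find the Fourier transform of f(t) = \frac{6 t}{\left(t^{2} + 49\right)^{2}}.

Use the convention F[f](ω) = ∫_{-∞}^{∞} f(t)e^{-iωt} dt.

F(ω) = - \frac{3 i \pi \omega e^{- 7 \left|{\omega}\right|}}{7}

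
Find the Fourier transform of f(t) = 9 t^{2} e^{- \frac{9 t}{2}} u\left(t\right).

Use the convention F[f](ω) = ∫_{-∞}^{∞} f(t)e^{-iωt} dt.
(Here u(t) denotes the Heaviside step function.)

F(ω) = \frac{144}{\left(2 i \omega + 9\right)^{3}}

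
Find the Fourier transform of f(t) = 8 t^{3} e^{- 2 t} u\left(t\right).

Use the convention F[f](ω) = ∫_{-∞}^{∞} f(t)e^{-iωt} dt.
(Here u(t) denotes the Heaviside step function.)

F(ω) = \frac{48}{\left(i \omega + 2\right)^{4}}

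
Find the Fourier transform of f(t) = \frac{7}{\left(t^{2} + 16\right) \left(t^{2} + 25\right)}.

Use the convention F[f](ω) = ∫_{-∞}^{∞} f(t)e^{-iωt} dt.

F(ω) = \frac{7 \pi \left(5 e^{\left|{\omega}\right|} - 4\right) e^{- 5 \left|{\omega}\right|}}{180}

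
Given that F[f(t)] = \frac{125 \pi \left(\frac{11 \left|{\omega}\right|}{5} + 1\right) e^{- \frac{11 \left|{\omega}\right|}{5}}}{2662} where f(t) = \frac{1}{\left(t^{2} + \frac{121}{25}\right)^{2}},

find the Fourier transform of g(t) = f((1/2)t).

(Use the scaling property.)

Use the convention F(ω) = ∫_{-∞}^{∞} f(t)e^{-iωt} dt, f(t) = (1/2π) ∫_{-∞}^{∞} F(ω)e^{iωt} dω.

F[g](ω) = \frac{25 \pi \left(22 \left|{\omega}\right| + 5\right) e^{- \frac{22 \left|{\omega}\right|}{5}}}{1331}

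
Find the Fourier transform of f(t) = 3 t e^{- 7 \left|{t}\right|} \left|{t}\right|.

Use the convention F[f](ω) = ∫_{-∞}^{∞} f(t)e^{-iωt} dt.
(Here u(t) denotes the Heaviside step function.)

F(ω) = \frac{12 i \omega \left(\omega^{2} - 147\right)}{\left(\omega^{2} + 49\right)^{3}}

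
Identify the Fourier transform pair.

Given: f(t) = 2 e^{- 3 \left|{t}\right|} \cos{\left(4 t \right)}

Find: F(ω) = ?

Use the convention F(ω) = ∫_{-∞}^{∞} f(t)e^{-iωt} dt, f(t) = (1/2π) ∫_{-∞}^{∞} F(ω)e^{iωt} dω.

F(ω) = \frac{12 \left(\omega^{2} + 25\right)}{\omega^{4} - 14 \omega^{2} + 625}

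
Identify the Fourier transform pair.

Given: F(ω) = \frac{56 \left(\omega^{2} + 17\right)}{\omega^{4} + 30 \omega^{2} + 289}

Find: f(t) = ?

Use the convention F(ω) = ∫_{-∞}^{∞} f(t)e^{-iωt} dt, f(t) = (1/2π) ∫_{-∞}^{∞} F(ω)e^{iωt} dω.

f(t) = 7 e^{- 4 \left|{t}\right|} \cos{\left(\left|{t}\right| \right)}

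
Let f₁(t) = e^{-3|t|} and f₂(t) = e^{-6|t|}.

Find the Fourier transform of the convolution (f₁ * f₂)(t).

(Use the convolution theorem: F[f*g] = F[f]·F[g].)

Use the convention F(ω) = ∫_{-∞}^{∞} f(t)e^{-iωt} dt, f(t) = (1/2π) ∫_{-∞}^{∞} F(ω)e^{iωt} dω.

F[f₁*f₂](ω) = \frac{72}{\left(\omega^{2} + 9\right) \left(\omega^{2} + 36\right)}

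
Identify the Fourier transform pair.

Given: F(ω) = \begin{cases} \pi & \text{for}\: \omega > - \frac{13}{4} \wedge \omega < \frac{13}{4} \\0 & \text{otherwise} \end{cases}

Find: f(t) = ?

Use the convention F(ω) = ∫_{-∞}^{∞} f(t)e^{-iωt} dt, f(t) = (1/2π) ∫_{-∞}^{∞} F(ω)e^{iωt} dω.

f(t) = \frac{\sin{\left(\frac{13 t}{4} \right)}}{t}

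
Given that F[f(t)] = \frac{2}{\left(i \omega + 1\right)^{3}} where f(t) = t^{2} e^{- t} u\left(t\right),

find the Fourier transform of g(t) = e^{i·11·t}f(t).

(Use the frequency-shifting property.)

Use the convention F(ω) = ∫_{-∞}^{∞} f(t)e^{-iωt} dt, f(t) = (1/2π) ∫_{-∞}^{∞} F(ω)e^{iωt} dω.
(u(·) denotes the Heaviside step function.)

F[g](ω) = \frac{2}{\left(i \left(\omega - 11\right) + 1\right)^{3}}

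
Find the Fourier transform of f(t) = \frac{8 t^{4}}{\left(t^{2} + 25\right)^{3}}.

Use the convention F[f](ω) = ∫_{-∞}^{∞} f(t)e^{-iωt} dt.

F(ω) = \frac{\pi \left(25 \omega^{2} - 25 \left|{\omega}\right| + 3\right) e^{- 5 \left|{\omega}\right|}}{5}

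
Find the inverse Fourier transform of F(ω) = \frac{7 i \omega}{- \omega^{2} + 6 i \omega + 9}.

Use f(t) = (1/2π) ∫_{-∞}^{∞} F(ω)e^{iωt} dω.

f(t) = 7 \left(1 - 3 t\right) e^{- 3 t} u\left(t\right)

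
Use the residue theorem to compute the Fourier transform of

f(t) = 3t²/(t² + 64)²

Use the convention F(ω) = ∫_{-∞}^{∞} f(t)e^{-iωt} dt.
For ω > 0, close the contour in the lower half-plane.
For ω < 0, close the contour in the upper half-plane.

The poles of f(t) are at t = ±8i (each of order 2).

Let g(z) = f(z)e^{-iωz}; for large |z| the factor e^{-iωz} decays in the lower half-plane when ω > 0 and in the upper half-plane when ω < 0.

Case ω > 0 (lower half-plane, clockwise contour ⇒ F(ω) = -2πi·ΣRes):
  Res_{z = - 8 i} g(z) = \frac{3 i \left(1 - 8 \omega\right) e^{- 8 \omega}}{32} (pole of order 2)
  F(ω) = -2πi·ΣRes = \frac{3 \pi \left(1 - 8 \omega\right) e^{- 8 \omega}}{16}

Case ω < 0 (upper half-plane, counterclockwise contour ⇒ F(ω) = +2πi·ΣRes):
  Res_{z = 8 i} g(z) = \frac{3 i \left(- 8 \omega - 1\right) e^{8 \omega}}{32} (pole of order 2)
  F(ω) = 2πi·ΣRes = \frac{3 \pi \left(8 \omega + 1\right) e^{8 \omega}}{16}

Both cases combine into a single formula in |ω|:

F(ω) = \frac{3 \pi \left(1 - 8 \left|{\omega}\right|\right) e^{- 8 \left|{\omega}\right|}}{16}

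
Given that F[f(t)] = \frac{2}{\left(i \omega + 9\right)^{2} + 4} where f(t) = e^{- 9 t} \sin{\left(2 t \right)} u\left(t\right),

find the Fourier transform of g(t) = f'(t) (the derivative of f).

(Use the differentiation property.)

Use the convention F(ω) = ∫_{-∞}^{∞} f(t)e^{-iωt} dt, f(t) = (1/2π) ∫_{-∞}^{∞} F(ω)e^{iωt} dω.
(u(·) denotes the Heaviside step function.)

F[g](ω) = \frac{2 i \omega}{\left(i \omega + 9\right)^{2} + 4}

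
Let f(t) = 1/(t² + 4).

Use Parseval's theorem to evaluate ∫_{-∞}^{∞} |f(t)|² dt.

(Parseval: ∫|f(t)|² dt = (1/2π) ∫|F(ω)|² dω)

∫|f(t)|² dt = \frac{\pi}{16}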